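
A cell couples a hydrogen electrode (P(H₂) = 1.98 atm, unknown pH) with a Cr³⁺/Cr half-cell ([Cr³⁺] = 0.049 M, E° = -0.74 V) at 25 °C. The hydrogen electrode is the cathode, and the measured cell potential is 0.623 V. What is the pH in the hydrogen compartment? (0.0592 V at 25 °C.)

E°_cell = 0.74 V and n = 6.
log Q = n(E° − E)/0.0592 = 6×(0.74 − 0.623)/0.0592 = 11.858.
With Q = [Cr³⁺]^2·P(H₂)^3 / [H⁺]^6, solving for [H⁺] gives log[H⁺] = -2.265, so pH = 2.26.

pH = 2.26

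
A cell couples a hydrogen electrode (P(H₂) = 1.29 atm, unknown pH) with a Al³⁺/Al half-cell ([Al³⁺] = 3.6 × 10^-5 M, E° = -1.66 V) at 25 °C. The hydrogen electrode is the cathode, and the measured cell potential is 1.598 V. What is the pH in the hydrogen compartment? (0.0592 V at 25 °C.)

E°_cell = 1.66 V and n = 6.
log Q = n(E° − E)/0.0592 = 6×(1.66 − 1.598)/0.0592 = 6.284.
With Q = [Al³⁺]^2·P(H₂)^3 / [H⁺]^6, solving for [H⁺] gives log[H⁺] = -2.473, so pH = 2.47.

pH = 2.47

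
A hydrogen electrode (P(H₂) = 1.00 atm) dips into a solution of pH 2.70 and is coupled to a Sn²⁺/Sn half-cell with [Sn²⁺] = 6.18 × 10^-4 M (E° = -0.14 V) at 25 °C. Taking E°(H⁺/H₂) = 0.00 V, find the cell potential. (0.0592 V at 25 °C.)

0.075 V

The hydrogen couple is the cathode, so E°_cell = 0.14 V; n = 2.
[H⁺] = 10^(−2.70) = 0.0020 M, and Q = [Sn²⁺]·P(H₂) / [H⁺]^2 = 155.
E = E° − (0.0592/2) log Q = 0.14 − (0.0592/2)(2.191) = 0.075 V.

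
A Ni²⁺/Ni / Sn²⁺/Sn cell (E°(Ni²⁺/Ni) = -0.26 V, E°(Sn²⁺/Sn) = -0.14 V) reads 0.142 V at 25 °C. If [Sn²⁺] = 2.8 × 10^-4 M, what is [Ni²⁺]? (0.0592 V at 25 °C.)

From the Nernst equation, log Q = n(E° − E)/0.0592 = 2(0.12 − 0.142)/0.0592 = -0.743, so Q = 0.181.
With Q = [Ni²⁺]/[Sn²⁺] and the known concentrations, [Ni²⁺] in the numerator gives [Ni²⁺] = 5.1 × 10^-5 M.

5.1 × 10^-5 M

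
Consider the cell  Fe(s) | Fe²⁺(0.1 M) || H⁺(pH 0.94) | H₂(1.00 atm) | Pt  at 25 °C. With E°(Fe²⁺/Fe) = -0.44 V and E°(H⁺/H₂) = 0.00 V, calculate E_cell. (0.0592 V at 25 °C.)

0.41 V

The hydrogen couple is the cathode, so E°_cell = 0.44 V; n = 2.
[H⁺] = 10^(−0.94) = 0.11 M, and Q = [Fe²⁺]·P(H₂) / [H⁺]^2 = 7.59.
E = E° − (0.0592/2) log Q = 0.44 − (0.0592/2)(0.880) = 0.414 V.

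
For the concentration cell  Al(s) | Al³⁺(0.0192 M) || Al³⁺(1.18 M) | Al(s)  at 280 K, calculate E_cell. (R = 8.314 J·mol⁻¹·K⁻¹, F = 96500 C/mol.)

Both half-cells are Al³⁺/Al, so E°_cell = 0. The concentrated side is the cathode; the cell reaction moves Al³⁺ from high to low concentration with n = 3.
Q = [Al³⁺]_dilute/[Al³⁺]_conc = 0.0192/1.18 = 0.0163.
E = 0 − (RT/nF) ln Q = −((8.314×280)/(3×96500))(-4.118) = 0.0331 V.

0.033 V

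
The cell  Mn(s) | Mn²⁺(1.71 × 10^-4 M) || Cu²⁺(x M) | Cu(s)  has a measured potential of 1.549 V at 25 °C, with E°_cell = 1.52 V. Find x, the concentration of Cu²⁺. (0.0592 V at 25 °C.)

0.0016 M

From the Nernst equation, log Q = n(E° − E)/0.0592 = 2(1.52 − 1.549)/0.0592 = -0.980, so Q = 0.105.
With Q = [Mn²⁺]/[Cu²⁺] and the known concentrations, [Cu²⁺] in the denominator gives [Cu²⁺] = 0.0016 M.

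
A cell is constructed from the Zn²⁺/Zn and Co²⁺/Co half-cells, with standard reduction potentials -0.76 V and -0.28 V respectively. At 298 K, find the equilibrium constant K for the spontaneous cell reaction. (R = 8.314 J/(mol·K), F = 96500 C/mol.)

E°_cell = -0.28 − (-0.76) = 0.48 V, with n = 2 electrons transferred.
At equilibrium E = 0, so the Nernst equation gives ln K = nFE°/RT = (2)(96500)(0.48)/((8.314)(298)) = 37.39.
K = e^37.39 = 1.7 × 10^16.

1.7 × 10^16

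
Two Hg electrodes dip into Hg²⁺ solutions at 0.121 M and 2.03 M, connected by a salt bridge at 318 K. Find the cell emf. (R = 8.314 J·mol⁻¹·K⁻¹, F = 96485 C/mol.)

Both half-cells are Hg²⁺/Hg, so E°_cell = 0. The concentrated side is the cathode; the cell reaction moves Hg²⁺ from high to low concentration with n = 2.
Q = [Hg²⁺]_dilute/[Hg²⁺]_conc = 0.121/2.03 = 0.0596.
E = 0 − (RT/nF) ln Q = −((8.314×318)/(2×96485))(-2.820) = 0.0386 V.

0.039 V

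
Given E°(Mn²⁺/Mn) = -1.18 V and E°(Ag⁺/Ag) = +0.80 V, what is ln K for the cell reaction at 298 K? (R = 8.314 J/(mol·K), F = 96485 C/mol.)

ln K = 154.2

E°_cell = +0.80 − (-1.18) = 1.98 V, with n = 2 electrons transferred.
At equilibrium E = 0, so the Nernst equation gives ln K = nFE°/RT = (2)(96485)(1.98)/((8.314)(298)) = 154.22.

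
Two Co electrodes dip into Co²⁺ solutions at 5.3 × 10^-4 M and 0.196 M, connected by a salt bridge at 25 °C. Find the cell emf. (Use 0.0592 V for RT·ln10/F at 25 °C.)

0.076 V

Both half-cells are Co²⁺/Co, so E°_cell = 0. The concentrated side is the cathode; the cell reaction moves Co²⁺ from high to low concentration with n = 2.
Q = [Co²⁺]_dilute/[Co²⁺]_conc = 5.3 × 10^-4/0.196 = 0.00270.
E = 0 − (0.0592/2) log Q = −(0.0592/2)(-2.568) = 0.0760 V.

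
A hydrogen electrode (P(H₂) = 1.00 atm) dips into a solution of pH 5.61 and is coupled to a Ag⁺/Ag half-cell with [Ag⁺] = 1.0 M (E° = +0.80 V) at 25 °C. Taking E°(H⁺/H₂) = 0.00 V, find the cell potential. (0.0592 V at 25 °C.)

The Ag⁺/Ag couple is the cathode, so E°_cell = 0.80 V; n = 2.
[H⁺] = 10^(−5.61) = 2.5 × 10^-6 M, and Q = [H⁺]^2 / ([Ag⁺]^2·P(H₂)) = 6.03 × 10^-12.
E = E° − (0.0592/2) log Q = 0.80 − (0.0592/2)(-11.220) = 1.132 V.

1.13 V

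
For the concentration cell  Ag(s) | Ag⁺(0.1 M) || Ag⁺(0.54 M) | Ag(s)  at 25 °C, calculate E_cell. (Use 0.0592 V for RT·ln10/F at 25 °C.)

Both half-cells are Ag⁺/Ag, so E°_cell = 0. The concentrated side is the cathode; the cell reaction moves Ag⁺ from high to low concentration with n = 1.
Q = [Ag⁺]_dilute/[Ag⁺]_conc = 0.1/0.54 = 0.185.
E = 0 − (0.0592/1) log Q = −(0.0592/1)(-0.732) = 0.0433 V.

0.043 V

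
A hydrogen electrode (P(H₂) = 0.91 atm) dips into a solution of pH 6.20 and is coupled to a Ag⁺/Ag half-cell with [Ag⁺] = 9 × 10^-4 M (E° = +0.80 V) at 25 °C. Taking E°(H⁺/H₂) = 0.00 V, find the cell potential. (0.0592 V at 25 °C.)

The Ag⁺/Ag couple is the cathode, so E°_cell = 0.80 V; n = 2.
[H⁺] = 10^(−6.20) = 6.3 × 10^-7 M, and Q = [H⁺]^2 / ([Ag⁺]^2·P(H₂)) = 5.4 × 10^-7.
E = E° − (0.0592/2) log Q = 0.80 − (0.0592/2)(-6.268) = 0.986 V.

0.99 V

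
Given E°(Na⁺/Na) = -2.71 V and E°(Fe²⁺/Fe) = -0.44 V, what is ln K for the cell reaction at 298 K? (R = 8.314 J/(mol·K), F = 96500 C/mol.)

ln K = 176.8

E°_cell = -0.44 − (-2.71) = 2.27 V, with n = 2 electrons transferred.
At equilibrium E = 0, so the Nernst equation gives ln K = nFE°/RT = (2)(96500)(2.27)/((8.314)(298)) = 176.83.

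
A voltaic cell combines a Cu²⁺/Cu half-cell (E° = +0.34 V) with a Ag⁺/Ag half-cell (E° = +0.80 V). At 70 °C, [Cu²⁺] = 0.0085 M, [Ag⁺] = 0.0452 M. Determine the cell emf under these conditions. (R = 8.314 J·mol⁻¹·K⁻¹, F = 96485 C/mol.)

0.439 V

The Ag⁺/Ag couple has the higher reduction potential and acts as the cathode, so E°_cell = +0.80 − (+0.34) = 0.46 V.
Balancing electrons gives n = 2; the reaction quotient is Q = [Cu²⁺]/[Ag⁺]^2 = 4.16.
E = E° − (RT/nF) ln Q = 0.46 − (8.314×343)/(2×96485) × (1.426) = 0.460 − 0.021 = 0.439 V.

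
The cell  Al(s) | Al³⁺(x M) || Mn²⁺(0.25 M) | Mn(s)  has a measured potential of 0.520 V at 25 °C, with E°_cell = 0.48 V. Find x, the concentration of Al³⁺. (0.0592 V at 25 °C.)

From the Nernst equation, log Q = n(E° − E)/0.0592 = 6(0.48 − 0.520)/0.0592 = -4.054, so Q = 8.83 × 10^-5.
With Q = [Al³⁺]^2/[Mn²⁺]^3 and the known concentrations, [Al³⁺]^2 in the numerator gives [Al³⁺] = 0.0012 M.

0.0012 M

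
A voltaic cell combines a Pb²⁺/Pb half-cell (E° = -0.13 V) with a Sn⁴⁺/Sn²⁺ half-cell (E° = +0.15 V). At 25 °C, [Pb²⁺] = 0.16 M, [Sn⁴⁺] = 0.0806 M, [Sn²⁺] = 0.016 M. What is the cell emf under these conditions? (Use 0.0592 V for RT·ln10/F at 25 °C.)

0.324 V

The Sn⁴⁺/Sn²⁺ couple has the higher reduction potential and acts as the cathode, so E°_cell = +0.15 − (-0.13) = 0.28 V.
Balancing electrons gives n = 2; the reaction quotient is Q = [Pb²⁺]·[Sn²⁺]/[Sn⁴⁺] = 0.0318.
At 25 °C, E = E° − (0.0592/n) log Q = 0.28 − (0.0592/2)(-1.498) = 0.280 + 0.044 = 0.324 V.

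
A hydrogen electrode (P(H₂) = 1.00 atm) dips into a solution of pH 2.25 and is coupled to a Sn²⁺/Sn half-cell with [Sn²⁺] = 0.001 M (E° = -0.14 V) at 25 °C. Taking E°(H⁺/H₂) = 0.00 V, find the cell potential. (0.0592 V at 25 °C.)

The hydrogen couple is the cathode, so E°_cell = 0.14 V; n = 2.
[H⁺] = 10^(−2.25) = 0.0056 M, and Q = [Sn²⁺]·P(H₂) / [H⁺]^2 = 31.6.
E = E° − (0.0592/2) log Q = 0.14 − (0.0592/2)(1.500) = 0.096 V.

0.096 V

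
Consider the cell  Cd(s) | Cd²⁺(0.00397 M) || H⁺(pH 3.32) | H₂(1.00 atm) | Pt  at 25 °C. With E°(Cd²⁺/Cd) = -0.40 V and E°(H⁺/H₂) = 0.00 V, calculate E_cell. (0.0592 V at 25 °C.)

0.27 V

The hydrogen couple is the cathode, so E°_cell = 0.40 V; n = 2.
[H⁺] = 10^(−3.32) = 4.8 × 10^-4 M, and Q = [Cd²⁺]·P(H₂) / [H⁺]^2 = 1.73 × 10^4.
E = E° − (0.0592/2) log Q = 0.40 − (0.0592/2)(4.239) = 0.275 V.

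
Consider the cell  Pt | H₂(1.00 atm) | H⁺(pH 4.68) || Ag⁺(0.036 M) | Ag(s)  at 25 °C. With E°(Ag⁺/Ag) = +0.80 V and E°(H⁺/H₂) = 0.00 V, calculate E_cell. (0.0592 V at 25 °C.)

0.99 V

The Ag⁺/Ag couple is the cathode, so E°_cell = 0.80 V; n = 2.
[H⁺] = 10^(−4.68) = 2.1 × 10^-5 M, and Q = [H⁺]^2 / ([Ag⁺]^2·P(H₂)) = 3.37 × 10^-7.
E = E° − (0.0592/2) log Q = 0.80 − (0.0592/2)(-6.473) = 0.992 V.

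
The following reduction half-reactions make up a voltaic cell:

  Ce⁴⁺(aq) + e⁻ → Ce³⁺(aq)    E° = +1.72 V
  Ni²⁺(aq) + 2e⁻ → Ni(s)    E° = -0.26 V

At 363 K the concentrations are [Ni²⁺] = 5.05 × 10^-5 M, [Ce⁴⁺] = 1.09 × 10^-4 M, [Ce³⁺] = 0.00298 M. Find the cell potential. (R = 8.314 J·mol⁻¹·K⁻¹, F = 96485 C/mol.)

The Ce⁴⁺/Ce³⁺ couple has the higher reduction potential and acts as the cathode, so E°_cell = +1.72 − (-0.26) = 1.98 V.
Balancing electrons gives n = 2; the reaction quotient is Q = [Ni²⁺]·[Ce³⁺]^2/[Ce⁴⁺]^2 = 0.0377.
E = E° − (RT/nF) ln Q = 1.98 − (8.314×363)/(2×96485) × (-3.277) = 1.980 + 0.051 = 2.031 V.

2.03 V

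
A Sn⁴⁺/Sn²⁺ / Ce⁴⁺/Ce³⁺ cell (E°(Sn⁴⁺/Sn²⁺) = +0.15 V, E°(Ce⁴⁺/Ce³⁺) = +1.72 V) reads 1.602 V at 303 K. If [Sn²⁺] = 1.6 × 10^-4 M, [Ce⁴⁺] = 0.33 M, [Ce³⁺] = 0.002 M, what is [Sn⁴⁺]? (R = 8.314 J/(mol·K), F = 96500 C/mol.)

From the Nernst equation, ln Q = nF(E° − E)/RT = 2×96500×(1.57 − 1.602)/(8.314×303) = -2.452, so Q = 0.0862.
With Q = [Sn⁴⁺]·[Ce³⁺]^2/([Sn²⁺]·[Ce⁴⁺]^2) and the known concentrations, [Sn⁴⁺] in the numerator gives [Sn⁴⁺] = 0.38 M.

0.38 M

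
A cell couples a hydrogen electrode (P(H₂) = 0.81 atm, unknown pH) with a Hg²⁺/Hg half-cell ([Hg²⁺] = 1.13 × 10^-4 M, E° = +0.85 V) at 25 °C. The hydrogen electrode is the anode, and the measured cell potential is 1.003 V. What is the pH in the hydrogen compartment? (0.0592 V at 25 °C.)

pH = 4.60

E°_cell = 0.85 V and n = 2.
log Q = n(E° − E)/0.0592 = 2×(0.85 − 1.003)/0.0592 = -5.169.
With Q = [H⁺]^2 / ([Hg²⁺]·P(H₂)), solving for [H⁺] gives log[H⁺] = -4.604, so pH = 4.60.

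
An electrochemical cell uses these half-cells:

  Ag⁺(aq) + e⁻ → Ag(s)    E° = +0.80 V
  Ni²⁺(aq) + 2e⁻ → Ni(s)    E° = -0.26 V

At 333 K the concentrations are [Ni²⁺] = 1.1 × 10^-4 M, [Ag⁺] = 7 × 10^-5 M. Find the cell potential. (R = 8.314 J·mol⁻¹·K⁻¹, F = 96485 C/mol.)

The Ag⁺/Ag couple has the higher reduction potential and acts as the cathode, so E°_cell = +0.80 − (-0.26) = 1.06 V.
Balancing electrons gives n = 2; the reaction quotient is Q = [Ni²⁺]/[Ag⁺]^2 = 2.24 × 10^4.
E = E° − (RT/nF) ln Q = 1.06 − (8.314×333)/(2×96485) × (10.019) = 1.060 − 0.144 = 0.916 V.

0.916 V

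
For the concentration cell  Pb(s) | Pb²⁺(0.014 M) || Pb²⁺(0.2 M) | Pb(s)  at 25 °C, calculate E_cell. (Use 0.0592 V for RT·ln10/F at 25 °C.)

0.034 V

Both half-cells are Pb²⁺/Pb, so E°_cell = 0. The concentrated side is the cathode; the cell reaction moves Pb²⁺ from high to low concentration with n = 2.
Q = [Pb²⁺]_dilute/[Pb²⁺]_conc = 0.014/0.2 = 0.0700.
E = 0 − (0.0592/2) log Q = −(0.0592/2)(-1.155) = 0.0342 V.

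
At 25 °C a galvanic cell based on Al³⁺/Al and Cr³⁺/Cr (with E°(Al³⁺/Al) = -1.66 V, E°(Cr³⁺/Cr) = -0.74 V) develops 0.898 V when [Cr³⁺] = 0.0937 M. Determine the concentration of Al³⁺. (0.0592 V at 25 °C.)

1.2 M

From the Nernst equation, log Q = n(E° − E)/0.0592 = 3(0.92 − 0.898)/0.0592 = 1.115, so Q = 13.0.
With Q = [Al³⁺]/[Cr³⁺] and the known concentrations, [Al³⁺] in the numerator gives [Al³⁺] = 1.2 M.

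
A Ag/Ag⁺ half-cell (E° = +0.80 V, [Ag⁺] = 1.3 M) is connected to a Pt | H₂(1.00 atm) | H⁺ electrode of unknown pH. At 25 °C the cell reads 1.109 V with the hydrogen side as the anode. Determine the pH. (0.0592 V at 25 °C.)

E°_cell = 0.80 V and n = 2.
log Q = n(E° − E)/0.0592 = 2×(0.80 − 1.109)/0.0592 = -10.439.
With Q = [H⁺]^2 / ([Ag⁺]^2·P(H₂)), solving for [H⁺] gives log[H⁺] = -5.106, so pH = 5.11.

pH = 5.11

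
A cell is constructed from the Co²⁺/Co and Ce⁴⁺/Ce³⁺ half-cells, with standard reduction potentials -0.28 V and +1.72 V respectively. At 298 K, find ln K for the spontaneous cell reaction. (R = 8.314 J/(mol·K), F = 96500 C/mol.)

E°_cell = +1.72 − (-0.28) = 2.00 V, with n = 2 electrons transferred.
At equilibrium E = 0, so the Nernst equation gives ln K = nFE°/RT = (2)(96500)(2.00)/((8.314)(298)) = 155.80.

ln K = 155.8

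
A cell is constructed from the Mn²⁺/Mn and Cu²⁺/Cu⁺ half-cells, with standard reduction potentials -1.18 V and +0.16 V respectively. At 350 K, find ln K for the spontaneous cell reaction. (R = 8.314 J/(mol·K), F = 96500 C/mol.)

ln K = 88.9

E°_cell = +0.16 − (-1.18) = 1.34 V, with n = 2 electrons transferred.
At equilibrium E = 0, so the Nernst equation gives ln K = nFE°/RT = (2)(96500)(1.34)/((8.314)(350)) = 88.88.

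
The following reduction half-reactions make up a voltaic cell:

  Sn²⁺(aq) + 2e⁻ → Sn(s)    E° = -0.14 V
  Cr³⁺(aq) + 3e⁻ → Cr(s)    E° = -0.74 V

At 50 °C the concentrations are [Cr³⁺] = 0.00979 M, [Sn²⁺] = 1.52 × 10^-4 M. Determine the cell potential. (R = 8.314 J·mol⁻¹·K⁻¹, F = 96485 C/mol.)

The Sn²⁺/Sn couple has the higher reduction potential and acts as the cathode, so E°_cell = -0.14 − (-0.74) = 0.60 V.
Balancing electrons gives n = 6; the reaction quotient is Q = [Cr³⁺]^2/[Sn²⁺]^3 = 2.73 × 10^7.
E = E° − (RT/nF) ln Q = 0.60 − (8.314×323)/(6×96485) × (17.122) = 0.600 − 0.079 = 0.521 V.

0.521 V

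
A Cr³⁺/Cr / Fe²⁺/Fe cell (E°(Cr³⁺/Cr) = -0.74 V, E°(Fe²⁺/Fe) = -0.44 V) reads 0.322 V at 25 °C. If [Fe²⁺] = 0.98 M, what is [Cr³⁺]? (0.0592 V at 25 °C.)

From the Nernst equation, log Q = n(E° − E)/0.0592 = 6(0.30 − 0.322)/0.0592 = -2.230, so Q = 0.00589.
With Q = [Cr³⁺]^2/[Fe²⁺]^3 and the known concentrations, [Cr³⁺]^2 in the numerator gives [Cr³⁺] = 0.074 M.

0.074 M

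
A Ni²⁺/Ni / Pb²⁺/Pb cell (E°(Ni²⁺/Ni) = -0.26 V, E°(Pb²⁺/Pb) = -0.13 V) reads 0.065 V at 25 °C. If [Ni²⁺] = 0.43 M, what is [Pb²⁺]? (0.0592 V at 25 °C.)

From the Nernst equation, log Q = n(E° − E)/0.0592 = 2(0.13 − 0.065)/0.0592 = 2.196, so Q = 157.
With Q = [Ni²⁺]/[Pb²⁺] and the known concentrations, [Pb²⁺] in the denominator gives [Pb²⁺] = 0.0027 M.

0.0027 M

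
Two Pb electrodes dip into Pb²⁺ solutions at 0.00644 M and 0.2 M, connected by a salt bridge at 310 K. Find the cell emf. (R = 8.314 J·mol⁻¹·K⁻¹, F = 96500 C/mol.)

0.046 V

Both half-cells are Pb²⁺/Pb, so E°_cell = 0. The concentrated side is the cathode; the cell reaction moves Pb²⁺ from high to low concentration with n = 2.
Q = [Pb²⁺]_dilute/[Pb²⁺]_conc = 0.00644/0.2 = 0.0322.
E = 0 − (RT/nF) ln Q = −((8.314×310)/(2×96500))(-3.436) = 0.0459 V.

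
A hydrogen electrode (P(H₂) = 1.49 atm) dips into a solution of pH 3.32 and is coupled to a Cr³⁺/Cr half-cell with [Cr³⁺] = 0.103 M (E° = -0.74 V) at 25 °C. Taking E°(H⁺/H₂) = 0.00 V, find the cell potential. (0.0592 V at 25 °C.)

0.56 V

The hydrogen couple is the cathode, so E°_cell = 0.74 V; n = 6.
[H⁺] = 10^(−3.32) = 4.8 × 10^-4 M, and Q = [Cr³⁺]^2·P(H₂)^3 / [H⁺]^6 = 2.92 × 10^18.
E = E° − (0.0592/6) log Q = 0.74 − (0.0592/6)(18.465) = 0.558 V.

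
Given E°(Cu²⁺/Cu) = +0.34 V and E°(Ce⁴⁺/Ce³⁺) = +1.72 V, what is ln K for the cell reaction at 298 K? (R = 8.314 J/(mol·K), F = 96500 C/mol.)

E°_cell = +1.72 − (+0.34) = 1.38 V, with n = 2 electrons transferred.
At equilibrium E = 0, so the Nernst equation gives ln K = nFE°/RT = (2)(96500)(1.38)/((8.314)(298)) = 107.50.

ln K = 107.5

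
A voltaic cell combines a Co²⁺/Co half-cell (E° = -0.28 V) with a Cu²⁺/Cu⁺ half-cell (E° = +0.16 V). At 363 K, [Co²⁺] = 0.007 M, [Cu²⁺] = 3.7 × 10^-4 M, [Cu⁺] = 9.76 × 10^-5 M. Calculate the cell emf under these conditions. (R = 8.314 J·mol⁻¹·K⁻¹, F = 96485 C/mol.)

The Cu²⁺/Cu⁺ couple has the higher reduction potential and acts as the cathode, so E°_cell = +0.16 − (-0.28) = 0.44 V.
Balancing electrons gives n = 2; the reaction quotient is Q = [Co²⁺]·[Cu⁺]^2/[Cu²⁺]^2 = 4.87 × 10^-4.
E = E° − (RT/nF) ln Q = 0.44 − (8.314×363)/(2×96485) × (-7.627) = 0.440 + 0.119 = 0.559 V.

0.559 V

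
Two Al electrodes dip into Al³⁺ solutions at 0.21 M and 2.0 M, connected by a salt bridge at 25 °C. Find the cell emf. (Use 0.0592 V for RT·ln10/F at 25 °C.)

0.019 V

Both half-cells are Al³⁺/Al, so E°_cell = 0. The concentrated side is the cathode; the cell reaction moves Al³⁺ from high to low concentration with n = 3.
Q = [Al³⁺]_dilute/[Al³⁺]_conc = 0.21/2.0 = 0.105.
E = 0 − (0.0592/3) log Q = −(0.0592/3)(-0.979) = 0.0193 V.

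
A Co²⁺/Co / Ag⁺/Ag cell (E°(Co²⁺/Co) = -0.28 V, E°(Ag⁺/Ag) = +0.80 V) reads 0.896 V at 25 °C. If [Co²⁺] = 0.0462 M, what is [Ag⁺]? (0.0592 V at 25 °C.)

From the Nernst equation, log Q = n(E° − E)/0.0592 = 2(1.08 − 0.896)/0.0592 = 6.216, so Q = 1.65 × 10^6.
With Q = [Co²⁺]/[Ag⁺]^2 and the known concentrations, [Ag⁺]^2 in the denominator gives [Ag⁺] = 1.7 × 10^-4 M.

1.7 × 10^-4 M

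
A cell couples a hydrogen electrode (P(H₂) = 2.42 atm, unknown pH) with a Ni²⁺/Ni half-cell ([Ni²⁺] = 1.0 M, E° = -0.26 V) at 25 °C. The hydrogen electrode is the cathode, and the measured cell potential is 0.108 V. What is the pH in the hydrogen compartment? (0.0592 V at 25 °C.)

pH = 2.38

E°_cell = 0.26 V and n = 2.
log Q = n(E° − E)/0.0592 = 2×(0.26 − 0.108)/0.0592 = 5.135.
With Q = [Ni²⁺]·P(H₂) / [H⁺]^2, solving for [H⁺] gives log[H⁺] = -2.376, so pH = 2.38.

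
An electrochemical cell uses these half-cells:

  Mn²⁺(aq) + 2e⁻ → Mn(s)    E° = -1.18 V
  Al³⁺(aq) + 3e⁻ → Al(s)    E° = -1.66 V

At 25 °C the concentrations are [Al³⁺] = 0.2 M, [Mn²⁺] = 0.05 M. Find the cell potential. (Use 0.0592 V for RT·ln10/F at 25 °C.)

0.455 V

The Mn²⁺/Mn couple has the higher reduction potential and acts as the cathode, so E°_cell = -1.18 − (-1.66) = 0.48 V.
Balancing electrons gives n = 6; the reaction quotient is Q = [Al³⁺]^2/[Mn²⁺]^3 = 320.
At 25 °C, E = E° − (0.0592/n) log Q = 0.48 − (0.0592/6)(2.505) = 0.480 − 0.025 = 0.455 V.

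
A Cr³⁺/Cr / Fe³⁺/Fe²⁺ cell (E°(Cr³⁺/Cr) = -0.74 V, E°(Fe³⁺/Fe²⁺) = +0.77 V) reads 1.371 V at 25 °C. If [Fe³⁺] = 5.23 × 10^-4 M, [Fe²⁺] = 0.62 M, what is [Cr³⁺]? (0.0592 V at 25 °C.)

0.0066 M

From the Nernst equation, log Q = n(E° − E)/0.0592 = 3(1.51 − 1.371)/0.0592 = 7.044, so Q = 1.11 × 10^7.
With Q = [Cr³⁺]·[Fe²⁺]^3/[Fe³⁺]^3 and the known concentrations, [Cr³⁺] in the numerator gives [Cr³⁺] = 0.0066 M.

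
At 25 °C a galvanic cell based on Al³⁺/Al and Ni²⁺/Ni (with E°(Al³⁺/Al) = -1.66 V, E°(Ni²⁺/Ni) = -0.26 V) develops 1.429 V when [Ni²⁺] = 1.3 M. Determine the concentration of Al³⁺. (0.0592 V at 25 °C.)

From the Nernst equation, log Q = n(E° − E)/0.0592 = 6(1.40 − 1.429)/0.0592 = -2.939, so Q = 0.00115.
With Q = [Al³⁺]^2/[Ni²⁺]^3 and the known concentrations, [Al³⁺]^2 in the numerator gives [Al³⁺] = 0.05 M.

0.05 M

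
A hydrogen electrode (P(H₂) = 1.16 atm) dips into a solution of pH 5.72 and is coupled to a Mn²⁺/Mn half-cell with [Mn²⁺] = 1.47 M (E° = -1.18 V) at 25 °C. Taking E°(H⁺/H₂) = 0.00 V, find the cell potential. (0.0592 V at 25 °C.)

The hydrogen couple is the cathode, so E°_cell = 1.18 V; n = 2.
[H⁺] = 10^(−5.72) = 1.9 × 10^-6 M, and Q = [Mn²⁺]·P(H₂) / [H⁺]^2 = 4.7 × 10^11.
E = E° − (0.0592/2) log Q = 1.18 − (0.0592/2)(11.672) = 0.835 V.

0.83 V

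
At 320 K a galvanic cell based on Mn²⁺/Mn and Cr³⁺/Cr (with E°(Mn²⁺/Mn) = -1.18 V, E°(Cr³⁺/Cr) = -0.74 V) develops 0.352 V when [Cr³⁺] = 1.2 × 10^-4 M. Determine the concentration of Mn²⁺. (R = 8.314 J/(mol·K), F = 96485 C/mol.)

1.4 M

From the Nernst equation, ln Q = nF(E° − E)/RT = 6×96485×(0.44 − 0.352)/(8.314×320) = 19.148, so Q = 2.07 × 10^8.
With Q = [Mn²⁺]^3/[Cr³⁺]^2 and the known concentrations, [Mn²⁺]^3 in the numerator gives [Mn²⁺] = 1.4 M.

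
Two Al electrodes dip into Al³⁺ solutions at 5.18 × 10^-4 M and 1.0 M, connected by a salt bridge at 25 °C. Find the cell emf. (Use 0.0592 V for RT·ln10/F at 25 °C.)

0.065 V

Both half-cells are Al³⁺/Al, so E°_cell = 0. The concentrated side is the cathode; the cell reaction moves Al³⁺ from high to low concentration with n = 3.
Q = [Al³⁺]_dilute/[Al³⁺]_conc = 5.18 × 10^-4/1.0 = 5.18 × 10^-4.
E = 0 − (0.0592/3) log Q = −(0.0592/3)(-3.286) = 0.0648 V.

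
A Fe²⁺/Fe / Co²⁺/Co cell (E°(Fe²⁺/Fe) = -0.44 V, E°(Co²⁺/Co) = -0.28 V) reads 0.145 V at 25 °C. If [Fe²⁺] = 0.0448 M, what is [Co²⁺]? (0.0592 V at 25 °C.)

From the Nernst equation, log Q = n(E° − E)/0.0592 = 2(0.16 − 0.145)/0.0592 = 0.507, so Q = 3.21.
With Q = [Fe²⁺]/[Co²⁺] and the known concentrations, [Co²⁺] in the denominator gives [Co²⁺] = 0.014 M.

0.014 M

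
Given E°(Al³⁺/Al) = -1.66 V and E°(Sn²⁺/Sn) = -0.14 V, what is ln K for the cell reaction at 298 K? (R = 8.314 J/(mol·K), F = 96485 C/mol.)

E°_cell = -0.14 − (-1.66) = 1.52 V, with n = 6 electrons transferred.
At equilibrium E = 0, so the Nernst equation gives ln K = nFE°/RT = (6)(96485)(1.52)/((8.314)(298)) = 355.16.

ln K = 355.2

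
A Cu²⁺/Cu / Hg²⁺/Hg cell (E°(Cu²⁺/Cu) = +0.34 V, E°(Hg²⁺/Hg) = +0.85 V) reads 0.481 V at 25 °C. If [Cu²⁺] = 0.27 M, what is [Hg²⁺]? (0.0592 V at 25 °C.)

0.028 M

From the Nernst equation, log Q = n(E° − E)/0.0592 = 2(0.51 − 0.481)/0.0592 = 0.980, so Q = 9.54.
With Q = [Cu²⁺]/[Hg²⁺] and the known concentrations, [Hg²⁺] in the denominator gives [Hg²⁺] = 0.028 M.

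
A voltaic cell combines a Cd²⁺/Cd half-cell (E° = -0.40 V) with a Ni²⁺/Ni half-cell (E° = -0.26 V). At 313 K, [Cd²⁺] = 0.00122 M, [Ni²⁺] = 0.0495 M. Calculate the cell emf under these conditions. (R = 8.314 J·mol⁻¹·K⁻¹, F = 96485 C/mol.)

The Ni²⁺/Ni couple has the higher reduction potential and acts as the cathode, so E°_cell = -0.26 − (-0.40) = 0.14 V.
Balancing electrons gives n = 2; the reaction quotient is Q = [Cd²⁺]/[Ni²⁺] = 0.0246.
E = E° − (RT/nF) ln Q = 0.14 − (8.314×313)/(2×96485) × (-3.703) = 0.140 + 0.050 = 0.190 V.

0.190 V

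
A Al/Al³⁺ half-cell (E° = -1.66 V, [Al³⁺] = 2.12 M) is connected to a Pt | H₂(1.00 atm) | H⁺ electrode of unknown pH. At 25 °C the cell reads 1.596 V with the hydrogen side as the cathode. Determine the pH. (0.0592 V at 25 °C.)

pH = 0.97

E°_cell = 1.66 V and n = 6.
log Q = n(E° − E)/0.0592 = 6×(1.66 − 1.596)/0.0592 = 6.486.
With Q = [Al³⁺]^2·P(H₂)^3 / [H⁺]^6, solving for [H⁺] gives log[H⁺] = -0.972, so pH = 0.97.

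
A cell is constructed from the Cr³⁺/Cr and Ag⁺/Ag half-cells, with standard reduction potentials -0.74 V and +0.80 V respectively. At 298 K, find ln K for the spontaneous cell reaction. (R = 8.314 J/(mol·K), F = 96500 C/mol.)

E°_cell = +0.80 − (-0.74) = 1.54 V, with n = 3 electrons transferred.
At equilibrium E = 0, so the Nernst equation gives ln K = nFE°/RT = (3)(96500)(1.54)/((8.314)(298)) = 179.95.

ln K = 179.9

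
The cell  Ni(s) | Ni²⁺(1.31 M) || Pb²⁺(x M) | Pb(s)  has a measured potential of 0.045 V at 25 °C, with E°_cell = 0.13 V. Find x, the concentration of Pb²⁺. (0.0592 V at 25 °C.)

0.0018 M

From the Nernst equation, log Q = n(E° − E)/0.0592 = 2(0.13 − 0.045)/0.0592 = 2.872, so Q = 744.
With Q = [Ni²⁺]/[Pb²⁺] and the known concentrations, [Pb²⁺] in the denominator gives [Pb²⁺] = 0.0018 M.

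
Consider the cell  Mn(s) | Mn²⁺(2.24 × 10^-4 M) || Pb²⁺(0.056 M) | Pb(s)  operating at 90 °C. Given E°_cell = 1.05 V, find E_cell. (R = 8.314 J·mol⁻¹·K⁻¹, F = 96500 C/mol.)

Balancing electrons gives n = 2; the reaction quotient is Q = [Mn²⁺]/[Pb²⁺] = 0.00400.
E = E° − (RT/nF) ln Q = 1.05 − (8.314×363)/(2×96500) × (-5.521) = 1.050 + 0.086 = 1.136 V.

1.14 V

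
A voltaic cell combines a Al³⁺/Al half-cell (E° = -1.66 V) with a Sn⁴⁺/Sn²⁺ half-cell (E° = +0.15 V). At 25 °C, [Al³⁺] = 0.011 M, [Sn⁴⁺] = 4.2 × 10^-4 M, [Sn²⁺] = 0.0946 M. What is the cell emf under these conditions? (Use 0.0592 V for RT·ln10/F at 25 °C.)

1.78 V

The Sn⁴⁺/Sn²⁺ couple has the higher reduction potential and acts as the cathode, so E°_cell = +0.15 − (-1.66) = 1.81 V.
Balancing electrons gives n = 6; the reaction quotient is Q = [Al³⁺]^2·[Sn²⁺]^3/[Sn⁴⁺]^3 = 1380.
At 25 °C, E = E° − (0.0592/n) log Q = 1.81 − (0.0592/6)(3.141) = 1.810 − 0.031 = 1.779 V.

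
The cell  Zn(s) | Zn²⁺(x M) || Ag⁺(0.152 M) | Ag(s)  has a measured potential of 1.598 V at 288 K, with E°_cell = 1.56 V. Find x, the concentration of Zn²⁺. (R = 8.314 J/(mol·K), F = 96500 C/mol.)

0.0011 M

From the Nernst equation, ln Q = nF(E° − E)/RT = 2×96500×(1.56 − 1.598)/(8.314×288) = -3.063, so Q = 0.0468.
With Q = [Zn²⁺]/[Ag⁺]^2 and the known concentrations, [Zn²⁺] in the numerator gives [Zn²⁺] = 0.0011 M.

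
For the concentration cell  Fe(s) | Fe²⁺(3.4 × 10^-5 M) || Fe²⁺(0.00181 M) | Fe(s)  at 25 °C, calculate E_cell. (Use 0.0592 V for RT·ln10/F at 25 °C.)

Both half-cells are Fe²⁺/Fe, so E°_cell = 0. The concentrated side is the cathode; the cell reaction moves Fe²⁺ from high to low concentration with n = 2.
Q = [Fe²⁺]_dilute/[Fe²⁺]_conc = 3.4 × 10^-5/0.00181 = 0.0188.
E = 0 − (0.0592/2) log Q = −(0.0592/2)(-1.726) = 0.0511 V.

0.051 V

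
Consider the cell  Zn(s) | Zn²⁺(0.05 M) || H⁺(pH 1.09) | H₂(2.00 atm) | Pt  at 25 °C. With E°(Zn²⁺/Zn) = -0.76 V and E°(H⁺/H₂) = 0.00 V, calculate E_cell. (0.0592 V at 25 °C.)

0.73 V

The hydrogen couple is the cathode, so E°_cell = 0.76 V; n = 2.
[H⁺] = 10^(−1.09) = 0.081 M, and Q = [Zn²⁺]·P(H₂) / [H⁺]^2 = 15.1.
E = E° − (0.0592/2) log Q = 0.76 − (0.0592/2)(1.180) = 0.725 V.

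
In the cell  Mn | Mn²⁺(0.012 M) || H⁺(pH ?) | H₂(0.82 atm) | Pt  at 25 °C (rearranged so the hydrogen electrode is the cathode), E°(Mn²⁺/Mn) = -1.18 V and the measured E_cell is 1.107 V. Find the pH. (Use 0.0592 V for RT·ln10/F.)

pH = 2.24

E°_cell = 1.18 V and n = 2.
log Q = n(E° − E)/0.0592 = 2×(1.18 − 1.107)/0.0592 = 2.466.
With Q = [Mn²⁺]·P(H₂) / [H⁺]^2, solving for [H⁺] gives log[H⁺] = -2.237, so pH = 2.24.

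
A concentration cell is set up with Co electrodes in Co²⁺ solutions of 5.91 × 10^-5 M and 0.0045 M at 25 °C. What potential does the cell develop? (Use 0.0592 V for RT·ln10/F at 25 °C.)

Both half-cells are Co²⁺/Co, so E°_cell = 0. The concentrated side is the cathode; the cell reaction moves Co²⁺ from high to low concentration with n = 2.
Q = [Co²⁺]_dilute/[Co²⁺]_conc = 5.91 × 10^-5/0.0045 = 0.0131.
E = 0 − (0.0592/2) log Q = −(0.0592/2)(-1.882) = 0.0557 V.

0.056 V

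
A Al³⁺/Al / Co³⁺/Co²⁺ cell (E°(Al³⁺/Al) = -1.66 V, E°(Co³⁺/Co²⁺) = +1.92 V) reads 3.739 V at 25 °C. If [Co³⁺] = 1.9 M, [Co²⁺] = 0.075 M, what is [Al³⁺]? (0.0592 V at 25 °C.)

From the Nernst equation, log Q = n(E° − E)/0.0592 = 3(3.58 − 3.739)/0.0592 = -8.057, so Q = 8.76 × 10^-9.
With Q = [Al³⁺]·[Co²⁺]^3/[Co³⁺]^3 and the known concentrations, [Al³⁺] in the numerator gives [Al³⁺] = 1.4 × 10^-4 M.

1.4 × 10^-4 M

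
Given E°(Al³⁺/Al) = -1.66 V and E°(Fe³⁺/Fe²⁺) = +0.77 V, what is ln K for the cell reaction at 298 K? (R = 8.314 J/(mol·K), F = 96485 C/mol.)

ln K = 283.9

E°_cell = +0.77 − (-1.66) = 2.43 V, with n = 3 electrons transferred.
At equilibrium E = 0, so the Nernst equation gives ln K = nFE°/RT = (3)(96485)(2.43)/((8.314)(298)) = 283.90.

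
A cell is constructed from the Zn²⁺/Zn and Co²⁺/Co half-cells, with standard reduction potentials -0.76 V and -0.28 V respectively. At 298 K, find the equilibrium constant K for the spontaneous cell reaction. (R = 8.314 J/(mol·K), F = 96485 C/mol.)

E°_cell = -0.28 − (-0.76) = 0.48 V, with n = 2 electrons transferred.
At equilibrium E = 0, so the Nernst equation gives ln K = nFE°/RT = (2)(96485)(0.48)/((8.314)(298)) = 37.39.
K = e^37.39 = 1.7 × 10^16.

1.7 × 10^16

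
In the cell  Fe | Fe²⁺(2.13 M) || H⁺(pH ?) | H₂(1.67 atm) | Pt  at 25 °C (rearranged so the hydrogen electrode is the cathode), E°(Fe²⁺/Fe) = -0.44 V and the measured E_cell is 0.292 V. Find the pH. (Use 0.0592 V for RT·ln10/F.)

E°_cell = 0.44 V and n = 2.
log Q = n(E° − E)/0.0592 = 2×(0.44 − 0.292)/0.0592 = 5.000.
With Q = [Fe²⁺]·P(H₂) / [H⁺]^2, solving for [H⁺] gives log[H⁺] = -2.224, so pH = 2.22.

pH = 2.22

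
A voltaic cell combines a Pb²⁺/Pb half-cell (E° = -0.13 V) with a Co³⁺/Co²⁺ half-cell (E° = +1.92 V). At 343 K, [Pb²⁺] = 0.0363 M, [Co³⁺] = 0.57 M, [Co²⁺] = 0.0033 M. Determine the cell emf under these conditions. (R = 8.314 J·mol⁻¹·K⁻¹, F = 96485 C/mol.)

The Co³⁺/Co²⁺ couple has the higher reduction potential and acts as the cathode, so E°_cell = +1.92 − (-0.13) = 2.05 V.
Balancing electrons gives n = 2; the reaction quotient is Q = [Pb²⁺]·[Co²⁺]^2/[Co³⁺]^2 = 1.22 × 10^-6.
E = E° − (RT/nF) ln Q = 2.05 − (8.314×343)/(2×96485) × (-13.619) = 2.050 + 0.201 = 2.251 V.

2.25 V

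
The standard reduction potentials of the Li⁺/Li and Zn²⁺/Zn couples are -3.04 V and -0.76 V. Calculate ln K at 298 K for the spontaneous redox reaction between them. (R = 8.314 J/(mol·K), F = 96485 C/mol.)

ln K = 177.6

E°_cell = -0.76 − (-3.04) = 2.28 V, with n = 2 electrons transferred.
At equilibrium E = 0, so the Nernst equation gives ln K = nFE°/RT = (2)(96485)(2.28)/((8.314)(298)) = 177.58.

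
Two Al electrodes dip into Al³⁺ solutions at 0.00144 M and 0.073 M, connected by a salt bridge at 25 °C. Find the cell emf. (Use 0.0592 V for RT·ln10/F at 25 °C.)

Both half-cells are Al³⁺/Al, so E°_cell = 0. The concentrated side is the cathode; the cell reaction moves Al³⁺ from high to low concentration with n = 3.
Q = [Al³⁺]_dilute/[Al³⁺]_conc = 0.00144/0.073 = 0.0197.
E = 0 − (0.0592/3) log Q = −(0.0592/3)(-1.705) = 0.0336 V.

0.034 V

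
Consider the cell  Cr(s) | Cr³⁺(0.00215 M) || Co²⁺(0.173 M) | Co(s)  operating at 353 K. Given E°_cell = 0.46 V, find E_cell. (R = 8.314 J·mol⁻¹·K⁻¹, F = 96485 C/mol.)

0.496 V

Balancing electrons gives n = 6; the reaction quotient is Q = [Cr³⁺]^2/[Co²⁺]^3 = 8.93 × 10^-4.
E = E° − (RT/nF) ln Q = 0.46 − (8.314×353)/(6×96485) × (-7.021) = 0.460 + 0.036 = 0.496 V.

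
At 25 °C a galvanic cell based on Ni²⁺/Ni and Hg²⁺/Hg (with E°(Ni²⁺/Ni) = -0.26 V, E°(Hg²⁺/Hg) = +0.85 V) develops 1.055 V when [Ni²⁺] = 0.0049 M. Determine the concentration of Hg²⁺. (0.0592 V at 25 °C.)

6.8 × 10^-5 M

From the Nernst equation, log Q = n(E° − E)/0.0592 = 2(1.11 − 1.055)/0.0592 = 1.858, so Q = 72.1.
With Q = [Ni²⁺]/[Hg²⁺] and the known concentrations, [Hg²⁺] in the denominator gives [Hg²⁺] = 6.8 × 10^-5 M.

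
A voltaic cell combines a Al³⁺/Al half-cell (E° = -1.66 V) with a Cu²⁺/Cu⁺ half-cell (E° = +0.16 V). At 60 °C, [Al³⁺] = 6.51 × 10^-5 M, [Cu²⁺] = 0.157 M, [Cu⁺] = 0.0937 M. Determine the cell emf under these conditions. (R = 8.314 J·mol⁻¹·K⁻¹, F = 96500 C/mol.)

1.93 V

The Cu²⁺/Cu⁺ couple has the higher reduction potential and acts as the cathode, so E°_cell = +0.16 − (-1.66) = 1.82 V.
Balancing electrons gives n = 3; the reaction quotient is Q = [Al³⁺]·[Cu⁺]^3/[Cu²⁺]^3 = 1.38 × 10^-5.
E = E° − (RT/nF) ln Q = 1.82 − (8.314×333)/(3×96500) × (-11.188) = 1.820 + 0.107 = 1.927 V.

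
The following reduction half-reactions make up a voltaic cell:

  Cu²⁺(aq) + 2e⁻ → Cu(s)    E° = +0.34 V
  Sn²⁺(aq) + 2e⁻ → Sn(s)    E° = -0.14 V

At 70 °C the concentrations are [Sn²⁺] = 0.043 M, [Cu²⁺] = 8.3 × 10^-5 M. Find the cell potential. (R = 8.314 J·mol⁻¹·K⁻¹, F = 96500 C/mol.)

The Cu²⁺/Cu couple has the higher reduction potential and acts as the cathode, so E°_cell = +0.34 − (-0.14) = 0.48 V.
Balancing electrons gives n = 2; the reaction quotient is Q = [Sn²⁺]/[Cu²⁺] = 518.
E = E° − (RT/nF) ln Q = 0.48 − (8.314×343)/(2×96500) × (6.250) = 0.480 − 0.092 = 0.388 V.

0.388 V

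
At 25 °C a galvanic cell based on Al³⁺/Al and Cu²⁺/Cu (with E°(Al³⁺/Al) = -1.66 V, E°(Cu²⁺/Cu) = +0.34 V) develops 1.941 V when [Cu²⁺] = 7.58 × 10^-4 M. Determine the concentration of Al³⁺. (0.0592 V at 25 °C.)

From the Nernst equation, log Q = n(E° − E)/0.0592 = 6(2.00 − 1.941)/0.0592 = 5.980, so Q = 9.54 × 10^5.
With Q = [Al³⁺]^2/[Cu²⁺]^3 and the known concentrations, [Al³⁺]^2 in the numerator gives [Al³⁺] = 0.02 M.

0.02 M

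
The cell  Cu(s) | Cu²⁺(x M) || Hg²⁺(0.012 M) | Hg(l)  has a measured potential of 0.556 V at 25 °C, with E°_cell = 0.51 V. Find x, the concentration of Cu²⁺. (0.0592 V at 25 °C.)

From the Nernst equation, log Q = n(E° − E)/0.0592 = 2(0.51 − 0.556)/0.0592 = -1.554, so Q = 0.0279.
With Q = [Cu²⁺]/[Hg²⁺] and the known concentrations, [Cu²⁺] in the numerator gives [Cu²⁺] = 3.4 × 10^-4 M.

3.4 × 10^-4 M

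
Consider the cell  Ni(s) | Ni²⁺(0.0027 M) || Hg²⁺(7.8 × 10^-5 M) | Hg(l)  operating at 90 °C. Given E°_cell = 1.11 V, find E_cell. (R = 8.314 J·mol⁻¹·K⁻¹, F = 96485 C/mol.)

Balancing electrons gives n = 2; the reaction quotient is Q = [Ni²⁺]/[Hg²⁺] = 34.6.
E = E° − (RT/nF) ln Q = 1.11 − (8.314×363)/(2×96485) × (3.544) = 1.110 − 0.055 = 1.055 V.

1.05 V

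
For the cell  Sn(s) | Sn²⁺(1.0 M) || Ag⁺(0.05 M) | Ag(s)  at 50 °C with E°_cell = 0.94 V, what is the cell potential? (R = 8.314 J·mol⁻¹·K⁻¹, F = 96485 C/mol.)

0.857 V

Balancing electrons gives n = 2; the reaction quotient is Q = [Sn²⁺]/[Ag⁺]^2 = 400.
E = E° − (RT/nF) ln Q = 0.94 − (8.314×323)/(2×96485) × (5.991) = 0.940 − 0.083 = 0.857 V.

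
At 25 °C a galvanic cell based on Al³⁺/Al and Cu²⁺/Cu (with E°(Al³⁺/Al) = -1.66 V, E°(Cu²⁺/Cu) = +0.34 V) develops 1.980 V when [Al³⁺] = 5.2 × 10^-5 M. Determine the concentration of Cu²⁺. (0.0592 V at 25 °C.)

From the Nernst equation, log Q = n(E° − E)/0.0592 = 6(2.00 − 1.980)/0.0592 = 2.027, so Q = 106.
With Q = [Al³⁺]^2/[Cu²⁺]^3 and the known concentrations, [Cu²⁺]^3 in the denominator gives [Cu²⁺] = 2.9 × 10^-4 M.

2.9 × 10^-4 M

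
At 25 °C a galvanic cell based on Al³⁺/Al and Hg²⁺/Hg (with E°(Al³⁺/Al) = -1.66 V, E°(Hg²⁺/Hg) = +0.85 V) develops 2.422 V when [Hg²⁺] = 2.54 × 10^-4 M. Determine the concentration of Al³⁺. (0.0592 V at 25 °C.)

0.12 M

From the Nernst equation, log Q = n(E° − E)/0.0592 = 6(2.51 − 2.422)/0.0592 = 8.919, so Q = 8.3 × 10^8.
With Q = [Al³⁺]^2/[Hg²⁺]^3 and the known concentrations, [Al³⁺]^2 in the numerator gives [Al³⁺] = 0.12 M.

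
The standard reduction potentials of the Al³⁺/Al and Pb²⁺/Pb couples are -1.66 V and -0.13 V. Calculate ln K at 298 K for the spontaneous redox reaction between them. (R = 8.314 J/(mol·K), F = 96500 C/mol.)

E°_cell = -0.13 − (-1.66) = 1.53 V, with n = 6 electrons transferred.
At equilibrium E = 0, so the Nernst equation gives ln K = nFE°/RT = (6)(96500)(1.53)/((8.314)(298)) = 357.56.

ln K = 357.6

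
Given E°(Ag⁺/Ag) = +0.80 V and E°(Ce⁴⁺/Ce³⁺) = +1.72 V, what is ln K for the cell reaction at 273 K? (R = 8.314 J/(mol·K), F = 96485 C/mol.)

E°_cell = +1.72 − (+0.80) = 0.92 V, with n = 1 electron transferred.
At equilibrium E = 0, so the Nernst equation gives ln K = nFE°/RT = (1)(96485)(0.92)/((8.314)(273)) = 39.11.

ln K = 39.1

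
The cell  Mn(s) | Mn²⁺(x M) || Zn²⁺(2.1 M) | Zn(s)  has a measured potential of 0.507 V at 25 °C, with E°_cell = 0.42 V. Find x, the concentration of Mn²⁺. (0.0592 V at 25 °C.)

From the Nernst equation, log Q = n(E° − E)/0.0592 = 2(0.42 − 0.507)/0.0592 = -2.939, so Q = 0.00115.
With Q = [Mn²⁺]/[Zn²⁺] and the known concentrations, [Mn²⁺] in the numerator gives [Mn²⁺] = 0.0024 M.

0.0024 M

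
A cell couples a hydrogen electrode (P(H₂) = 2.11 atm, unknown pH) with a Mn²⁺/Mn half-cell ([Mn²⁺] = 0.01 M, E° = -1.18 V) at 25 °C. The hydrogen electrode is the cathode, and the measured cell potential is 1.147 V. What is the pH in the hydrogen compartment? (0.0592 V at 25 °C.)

E°_cell = 1.18 V and n = 2.
log Q = n(E° − E)/0.0592 = 2×(1.18 − 1.147)/0.0592 = 1.115.
With Q = [Mn²⁺]·P(H₂) / [H⁺]^2, solving for [H⁺] gives log[H⁺] = -1.395, so pH = 1.40.

pH = 1.40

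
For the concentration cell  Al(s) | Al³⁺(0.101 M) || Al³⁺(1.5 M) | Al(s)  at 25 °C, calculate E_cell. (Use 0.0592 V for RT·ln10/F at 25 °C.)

0.023 V

Both half-cells are Al³⁺/Al, so E°_cell = 0. The concentrated side is the cathode; the cell reaction moves Al³⁺ from high to low concentration with n = 3.
Q = [Al³⁺]_dilute/[Al³⁺]_conc = 0.101/1.5 = 0.0673.
E = 0 − (0.0592/3) log Q = −(0.0592/3)(-1.172) = 0.0231 V.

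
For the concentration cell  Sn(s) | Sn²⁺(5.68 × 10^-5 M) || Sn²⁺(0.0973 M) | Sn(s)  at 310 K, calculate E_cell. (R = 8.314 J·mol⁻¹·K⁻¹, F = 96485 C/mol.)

Both half-cells are Sn²⁺/Sn, so E°_cell = 0. The concentrated side is the cathode; the cell reaction moves Sn²⁺ from high to low concentration with n = 2.
Q = [Sn²⁺]_dilute/[Sn²⁺]_conc = 5.68 × 10^-5/0.0973 = 5.84 × 10^-4.
E = 0 − (RT/nF) ln Q = −((8.314×310)/(2×96485))(-7.446) = 0.0995 V.

0.099 V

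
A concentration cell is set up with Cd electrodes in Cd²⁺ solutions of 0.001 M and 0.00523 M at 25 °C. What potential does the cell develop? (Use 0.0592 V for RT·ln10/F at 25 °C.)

Both half-cells are Cd²⁺/Cd, so E°_cell = 0. The concentrated side is the cathode; the cell reaction moves Cd²⁺ from high to low concentration with n = 2.
Q = [Cd²⁺]_dilute/[Cd²⁺]_conc = 0.001/0.00523 = 0.191.
E = 0 − (0.0592/2) log Q = −(0.0592/2)(-0.719) = 0.0213 V.

0.021 V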